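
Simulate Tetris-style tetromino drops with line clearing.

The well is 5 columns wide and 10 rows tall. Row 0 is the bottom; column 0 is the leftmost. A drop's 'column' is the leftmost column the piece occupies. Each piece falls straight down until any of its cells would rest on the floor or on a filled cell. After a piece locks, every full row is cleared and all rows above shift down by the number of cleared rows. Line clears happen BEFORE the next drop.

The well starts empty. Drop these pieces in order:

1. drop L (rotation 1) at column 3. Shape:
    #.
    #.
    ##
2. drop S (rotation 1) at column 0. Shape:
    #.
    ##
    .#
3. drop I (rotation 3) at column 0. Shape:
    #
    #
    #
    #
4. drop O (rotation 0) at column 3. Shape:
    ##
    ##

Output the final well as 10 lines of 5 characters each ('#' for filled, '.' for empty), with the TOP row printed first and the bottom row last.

Drop 1: L rot1 at col 3 lands with bottom-row=0; cleared 0 line(s) (total 0); column heights now [0 0 0 3 1], max=3
Drop 2: S rot1 at col 0 lands with bottom-row=0; cleared 0 line(s) (total 0); column heights now [3 2 0 3 1], max=3
Drop 3: I rot3 at col 0 lands with bottom-row=3; cleared 0 line(s) (total 0); column heights now [7 2 0 3 1], max=7
Drop 4: O rot0 at col 3 lands with bottom-row=3; cleared 0 line(s) (total 0); column heights now [7 2 0 5 5], max=7

Answer: .....
.....
.....
#....
#....
#..##
#..##
#..#.
##.#.
.#.##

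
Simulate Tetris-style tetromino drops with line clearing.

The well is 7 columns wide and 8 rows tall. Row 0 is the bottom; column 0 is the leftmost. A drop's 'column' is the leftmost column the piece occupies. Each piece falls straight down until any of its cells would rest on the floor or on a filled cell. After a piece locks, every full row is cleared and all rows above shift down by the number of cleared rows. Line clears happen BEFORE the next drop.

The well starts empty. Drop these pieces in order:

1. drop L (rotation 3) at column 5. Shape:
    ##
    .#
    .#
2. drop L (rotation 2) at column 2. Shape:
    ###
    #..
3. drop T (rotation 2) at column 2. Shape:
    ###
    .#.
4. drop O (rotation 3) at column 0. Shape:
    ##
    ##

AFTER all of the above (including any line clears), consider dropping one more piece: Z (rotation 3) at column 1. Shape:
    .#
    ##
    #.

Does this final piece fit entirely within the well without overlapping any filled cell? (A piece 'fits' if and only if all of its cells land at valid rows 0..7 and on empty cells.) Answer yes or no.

Answer: yes

Derivation:
Drop 1: L rot3 at col 5 lands with bottom-row=0; cleared 0 line(s) (total 0); column heights now [0 0 0 0 0 3 3], max=3
Drop 2: L rot2 at col 2 lands with bottom-row=0; cleared 0 line(s) (total 0); column heights now [0 0 2 2 2 3 3], max=3
Drop 3: T rot2 at col 2 lands with bottom-row=2; cleared 0 line(s) (total 0); column heights now [0 0 4 4 4 3 3], max=4
Drop 4: O rot3 at col 0 lands with bottom-row=0; cleared 0 line(s) (total 0); column heights now [2 2 4 4 4 3 3], max=4
Test piece Z rot3 at col 1 (width 2): heights before test = [2 2 4 4 4 3 3]; fits = True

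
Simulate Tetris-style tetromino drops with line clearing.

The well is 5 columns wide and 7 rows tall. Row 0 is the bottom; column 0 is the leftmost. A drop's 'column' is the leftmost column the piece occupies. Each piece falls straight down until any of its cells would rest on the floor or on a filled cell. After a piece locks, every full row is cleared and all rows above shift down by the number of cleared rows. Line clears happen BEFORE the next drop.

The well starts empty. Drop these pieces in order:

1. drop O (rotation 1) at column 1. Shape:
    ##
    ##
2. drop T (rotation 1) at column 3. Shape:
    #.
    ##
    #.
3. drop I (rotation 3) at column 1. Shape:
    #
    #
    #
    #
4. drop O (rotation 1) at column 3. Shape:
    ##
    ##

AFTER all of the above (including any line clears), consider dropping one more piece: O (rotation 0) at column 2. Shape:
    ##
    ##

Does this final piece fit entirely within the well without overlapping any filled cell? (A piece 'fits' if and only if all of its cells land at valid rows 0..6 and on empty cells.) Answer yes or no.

Answer: yes

Derivation:
Drop 1: O rot1 at col 1 lands with bottom-row=0; cleared 0 line(s) (total 0); column heights now [0 2 2 0 0], max=2
Drop 2: T rot1 at col 3 lands with bottom-row=0; cleared 0 line(s) (total 0); column heights now [0 2 2 3 2], max=3
Drop 3: I rot3 at col 1 lands with bottom-row=2; cleared 0 line(s) (total 0); column heights now [0 6 2 3 2], max=6
Drop 4: O rot1 at col 3 lands with bottom-row=3; cleared 0 line(s) (total 0); column heights now [0 6 2 5 5], max=6
Test piece O rot0 at col 2 (width 2): heights before test = [0 6 2 5 5]; fits = True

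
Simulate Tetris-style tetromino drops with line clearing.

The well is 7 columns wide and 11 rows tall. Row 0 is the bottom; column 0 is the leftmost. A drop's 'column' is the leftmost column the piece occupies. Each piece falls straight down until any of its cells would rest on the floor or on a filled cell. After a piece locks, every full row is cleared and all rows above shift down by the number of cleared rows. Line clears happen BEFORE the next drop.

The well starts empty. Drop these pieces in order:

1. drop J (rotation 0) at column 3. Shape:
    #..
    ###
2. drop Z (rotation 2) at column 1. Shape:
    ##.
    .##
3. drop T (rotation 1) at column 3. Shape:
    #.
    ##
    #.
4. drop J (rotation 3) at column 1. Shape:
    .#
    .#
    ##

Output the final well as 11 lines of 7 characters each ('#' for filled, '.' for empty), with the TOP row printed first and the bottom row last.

Answer: .......
.......
.......
.......
..#....
..##...
.####..
.###...
..##...
...#...
...###.

Derivation:
Drop 1: J rot0 at col 3 lands with bottom-row=0; cleared 0 line(s) (total 0); column heights now [0 0 0 2 1 1 0], max=2
Drop 2: Z rot2 at col 1 lands with bottom-row=2; cleared 0 line(s) (total 0); column heights now [0 4 4 3 1 1 0], max=4
Drop 3: T rot1 at col 3 lands with bottom-row=3; cleared 0 line(s) (total 0); column heights now [0 4 4 6 5 1 0], max=6
Drop 4: J rot3 at col 1 lands with bottom-row=4; cleared 0 line(s) (total 0); column heights now [0 5 7 6 5 1 0], max=7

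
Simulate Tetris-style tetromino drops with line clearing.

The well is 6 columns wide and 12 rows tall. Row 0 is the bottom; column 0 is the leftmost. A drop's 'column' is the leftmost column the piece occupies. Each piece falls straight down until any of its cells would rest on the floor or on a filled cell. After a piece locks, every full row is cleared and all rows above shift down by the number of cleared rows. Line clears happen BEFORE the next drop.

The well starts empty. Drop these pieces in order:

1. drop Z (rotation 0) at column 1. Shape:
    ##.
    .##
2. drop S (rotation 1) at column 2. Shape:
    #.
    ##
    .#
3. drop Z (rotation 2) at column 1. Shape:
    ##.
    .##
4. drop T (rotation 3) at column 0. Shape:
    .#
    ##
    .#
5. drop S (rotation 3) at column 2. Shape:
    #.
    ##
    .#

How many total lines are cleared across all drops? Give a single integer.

Answer: 0

Derivation:
Drop 1: Z rot0 at col 1 lands with bottom-row=0; cleared 0 line(s) (total 0); column heights now [0 2 2 1 0 0], max=2
Drop 2: S rot1 at col 2 lands with bottom-row=1; cleared 0 line(s) (total 0); column heights now [0 2 4 3 0 0], max=4
Drop 3: Z rot2 at col 1 lands with bottom-row=4; cleared 0 line(s) (total 0); column heights now [0 6 6 5 0 0], max=6
Drop 4: T rot3 at col 0 lands with bottom-row=6; cleared 0 line(s) (total 0); column heights now [8 9 6 5 0 0], max=9
Drop 5: S rot3 at col 2 lands with bottom-row=5; cleared 0 line(s) (total 0); column heights now [8 9 8 7 0 0], max=9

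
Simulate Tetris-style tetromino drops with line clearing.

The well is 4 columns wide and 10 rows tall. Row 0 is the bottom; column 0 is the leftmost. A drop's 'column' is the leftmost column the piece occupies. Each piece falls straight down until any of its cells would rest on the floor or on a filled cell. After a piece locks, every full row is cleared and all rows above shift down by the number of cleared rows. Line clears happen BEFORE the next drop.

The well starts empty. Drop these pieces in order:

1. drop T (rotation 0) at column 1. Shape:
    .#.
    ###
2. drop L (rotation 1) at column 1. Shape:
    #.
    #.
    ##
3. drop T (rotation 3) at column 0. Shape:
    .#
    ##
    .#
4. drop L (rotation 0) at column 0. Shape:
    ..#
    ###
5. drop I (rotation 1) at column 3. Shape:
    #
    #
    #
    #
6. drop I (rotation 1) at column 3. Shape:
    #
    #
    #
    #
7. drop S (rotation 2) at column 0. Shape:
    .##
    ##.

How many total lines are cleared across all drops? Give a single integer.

Answer: 1

Derivation:
Drop 1: T rot0 at col 1 lands with bottom-row=0; cleared 0 line(s) (total 0); column heights now [0 1 2 1], max=2
Drop 2: L rot1 at col 1 lands with bottom-row=2; cleared 0 line(s) (total 0); column heights now [0 5 3 1], max=5
Drop 3: T rot3 at col 0 lands with bottom-row=5; cleared 0 line(s) (total 0); column heights now [7 8 3 1], max=8
Drop 4: L rot0 at col 0 lands with bottom-row=8; cleared 0 line(s) (total 0); column heights now [9 9 10 1], max=10
Drop 5: I rot1 at col 3 lands with bottom-row=1; cleared 0 line(s) (total 0); column heights now [9 9 10 5], max=10
Drop 6: I rot1 at col 3 lands with bottom-row=5; cleared 1 line(s) (total 1); column heights now [7 8 9 8], max=9
Drop 7: S rot2 at col 0 lands with bottom-row=8; cleared 0 line(s) (total 1); column heights now [9 10 10 8], max=10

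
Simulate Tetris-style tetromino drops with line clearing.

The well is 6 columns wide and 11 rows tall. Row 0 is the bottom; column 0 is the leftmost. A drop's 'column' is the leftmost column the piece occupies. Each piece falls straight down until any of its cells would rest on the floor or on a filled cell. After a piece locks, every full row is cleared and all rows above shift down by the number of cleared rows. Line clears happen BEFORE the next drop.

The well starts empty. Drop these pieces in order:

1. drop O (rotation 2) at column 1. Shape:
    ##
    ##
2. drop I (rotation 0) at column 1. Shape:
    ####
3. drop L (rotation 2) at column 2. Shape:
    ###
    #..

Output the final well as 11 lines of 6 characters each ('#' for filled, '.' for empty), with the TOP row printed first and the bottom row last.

Answer: ......
......
......
......
......
......
..###.
..#...
.####.
.##...
.##...

Derivation:
Drop 1: O rot2 at col 1 lands with bottom-row=0; cleared 0 line(s) (total 0); column heights now [0 2 2 0 0 0], max=2
Drop 2: I rot0 at col 1 lands with bottom-row=2; cleared 0 line(s) (total 0); column heights now [0 3 3 3 3 0], max=3
Drop 3: L rot2 at col 2 lands with bottom-row=3; cleared 0 line(s) (total 0); column heights now [0 3 5 5 5 0], max=5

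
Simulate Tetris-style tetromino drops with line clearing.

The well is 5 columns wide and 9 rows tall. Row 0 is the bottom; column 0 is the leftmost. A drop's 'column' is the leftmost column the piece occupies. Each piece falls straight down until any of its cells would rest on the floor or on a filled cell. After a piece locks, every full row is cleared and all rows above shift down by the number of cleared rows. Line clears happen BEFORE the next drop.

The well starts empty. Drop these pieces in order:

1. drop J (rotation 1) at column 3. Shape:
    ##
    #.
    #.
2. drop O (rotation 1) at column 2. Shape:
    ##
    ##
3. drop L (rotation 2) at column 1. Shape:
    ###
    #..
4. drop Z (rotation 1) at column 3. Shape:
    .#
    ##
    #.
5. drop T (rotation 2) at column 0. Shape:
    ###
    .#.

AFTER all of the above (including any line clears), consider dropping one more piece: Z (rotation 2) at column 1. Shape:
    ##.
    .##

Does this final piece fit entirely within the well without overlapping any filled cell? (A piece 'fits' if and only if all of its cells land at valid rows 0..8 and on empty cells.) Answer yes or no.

Answer: yes

Derivation:
Drop 1: J rot1 at col 3 lands with bottom-row=0; cleared 0 line(s) (total 0); column heights now [0 0 0 3 3], max=3
Drop 2: O rot1 at col 2 lands with bottom-row=3; cleared 0 line(s) (total 0); column heights now [0 0 5 5 3], max=5
Drop 3: L rot2 at col 1 lands with bottom-row=4; cleared 0 line(s) (total 0); column heights now [0 6 6 6 3], max=6
Drop 4: Z rot1 at col 3 lands with bottom-row=6; cleared 0 line(s) (total 0); column heights now [0 6 6 8 9], max=9
Drop 5: T rot2 at col 0 lands with bottom-row=6; cleared 1 line(s) (total 1); column heights now [0 7 6 7 8], max=8
Test piece Z rot2 at col 1 (width 3): heights before test = [0 7 6 7 8]; fits = True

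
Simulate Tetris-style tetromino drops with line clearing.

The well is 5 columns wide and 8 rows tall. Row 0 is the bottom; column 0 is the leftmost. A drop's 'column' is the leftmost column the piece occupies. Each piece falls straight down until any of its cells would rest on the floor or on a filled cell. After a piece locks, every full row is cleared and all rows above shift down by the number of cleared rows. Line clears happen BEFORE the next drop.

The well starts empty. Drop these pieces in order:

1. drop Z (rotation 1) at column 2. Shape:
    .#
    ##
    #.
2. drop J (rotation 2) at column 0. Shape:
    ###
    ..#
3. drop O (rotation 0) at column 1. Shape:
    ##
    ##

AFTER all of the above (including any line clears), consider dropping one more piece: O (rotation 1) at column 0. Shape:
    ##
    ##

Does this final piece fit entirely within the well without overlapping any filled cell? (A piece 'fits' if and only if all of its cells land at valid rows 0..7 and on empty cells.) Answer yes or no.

Drop 1: Z rot1 at col 2 lands with bottom-row=0; cleared 0 line(s) (total 0); column heights now [0 0 2 3 0], max=3
Drop 2: J rot2 at col 0 lands with bottom-row=2; cleared 0 line(s) (total 0); column heights now [4 4 4 3 0], max=4
Drop 3: O rot0 at col 1 lands with bottom-row=4; cleared 0 line(s) (total 0); column heights now [4 6 6 3 0], max=6
Test piece O rot1 at col 0 (width 2): heights before test = [4 6 6 3 0]; fits = True

Answer: yes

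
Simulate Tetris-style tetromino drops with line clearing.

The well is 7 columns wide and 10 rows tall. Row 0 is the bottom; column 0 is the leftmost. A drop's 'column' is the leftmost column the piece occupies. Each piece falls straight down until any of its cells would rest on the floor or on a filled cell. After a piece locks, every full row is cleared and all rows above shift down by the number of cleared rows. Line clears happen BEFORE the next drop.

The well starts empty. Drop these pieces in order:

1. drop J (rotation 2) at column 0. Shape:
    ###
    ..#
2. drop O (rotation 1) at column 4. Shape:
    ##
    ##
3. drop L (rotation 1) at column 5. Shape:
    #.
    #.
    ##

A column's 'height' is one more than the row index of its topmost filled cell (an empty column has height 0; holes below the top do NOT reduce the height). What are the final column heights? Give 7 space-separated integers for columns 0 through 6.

Drop 1: J rot2 at col 0 lands with bottom-row=0; cleared 0 line(s) (total 0); column heights now [2 2 2 0 0 0 0], max=2
Drop 2: O rot1 at col 4 lands with bottom-row=0; cleared 0 line(s) (total 0); column heights now [2 2 2 0 2 2 0], max=2
Drop 3: L rot1 at col 5 lands with bottom-row=2; cleared 0 line(s) (total 0); column heights now [2 2 2 0 2 5 3], max=5

Answer: 2 2 2 0 2 5 3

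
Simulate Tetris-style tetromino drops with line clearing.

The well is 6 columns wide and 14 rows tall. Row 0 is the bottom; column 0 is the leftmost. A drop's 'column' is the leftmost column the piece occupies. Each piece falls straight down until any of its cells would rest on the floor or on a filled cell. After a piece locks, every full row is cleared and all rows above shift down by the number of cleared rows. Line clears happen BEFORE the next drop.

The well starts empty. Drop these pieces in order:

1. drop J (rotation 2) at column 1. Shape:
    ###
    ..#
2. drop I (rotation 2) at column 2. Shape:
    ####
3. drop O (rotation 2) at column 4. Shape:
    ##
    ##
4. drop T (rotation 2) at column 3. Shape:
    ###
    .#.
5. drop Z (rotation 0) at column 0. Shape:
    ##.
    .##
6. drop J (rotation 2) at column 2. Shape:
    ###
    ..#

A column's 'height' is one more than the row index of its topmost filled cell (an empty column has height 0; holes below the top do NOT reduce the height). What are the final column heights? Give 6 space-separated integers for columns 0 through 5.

Answer: 5 5 9 9 9 7

Derivation:
Drop 1: J rot2 at col 1 lands with bottom-row=0; cleared 0 line(s) (total 0); column heights now [0 2 2 2 0 0], max=2
Drop 2: I rot2 at col 2 lands with bottom-row=2; cleared 0 line(s) (total 0); column heights now [0 2 3 3 3 3], max=3
Drop 3: O rot2 at col 4 lands with bottom-row=3; cleared 0 line(s) (total 0); column heights now [0 2 3 3 5 5], max=5
Drop 4: T rot2 at col 3 lands with bottom-row=5; cleared 0 line(s) (total 0); column heights now [0 2 3 7 7 7], max=7
Drop 5: Z rot0 at col 0 lands with bottom-row=3; cleared 0 line(s) (total 0); column heights now [5 5 4 7 7 7], max=7
Drop 6: J rot2 at col 2 lands with bottom-row=7; cleared 0 line(s) (total 0); column heights now [5 5 9 9 9 7], max=9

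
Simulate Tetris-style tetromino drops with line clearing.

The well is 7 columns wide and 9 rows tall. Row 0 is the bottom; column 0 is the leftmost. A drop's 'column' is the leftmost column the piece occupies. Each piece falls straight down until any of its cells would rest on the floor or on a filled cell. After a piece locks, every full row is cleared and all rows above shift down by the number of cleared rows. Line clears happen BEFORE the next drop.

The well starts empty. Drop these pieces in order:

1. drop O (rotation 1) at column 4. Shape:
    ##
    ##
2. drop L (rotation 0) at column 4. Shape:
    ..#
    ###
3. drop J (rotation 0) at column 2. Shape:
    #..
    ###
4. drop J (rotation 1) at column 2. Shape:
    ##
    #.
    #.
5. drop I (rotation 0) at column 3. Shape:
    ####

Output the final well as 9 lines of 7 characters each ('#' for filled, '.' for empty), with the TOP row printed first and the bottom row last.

Answer: ...####
..##...
..#....
..#....
..#....
..###.#
....###
....##.
....##.

Derivation:
Drop 1: O rot1 at col 4 lands with bottom-row=0; cleared 0 line(s) (total 0); column heights now [0 0 0 0 2 2 0], max=2
Drop 2: L rot0 at col 4 lands with bottom-row=2; cleared 0 line(s) (total 0); column heights now [0 0 0 0 3 3 4], max=4
Drop 3: J rot0 at col 2 lands with bottom-row=3; cleared 0 line(s) (total 0); column heights now [0 0 5 4 4 3 4], max=5
Drop 4: J rot1 at col 2 lands with bottom-row=5; cleared 0 line(s) (total 0); column heights now [0 0 8 8 4 3 4], max=8
Drop 5: I rot0 at col 3 lands with bottom-row=8; cleared 0 line(s) (total 0); column heights now [0 0 8 9 9 9 9], max=9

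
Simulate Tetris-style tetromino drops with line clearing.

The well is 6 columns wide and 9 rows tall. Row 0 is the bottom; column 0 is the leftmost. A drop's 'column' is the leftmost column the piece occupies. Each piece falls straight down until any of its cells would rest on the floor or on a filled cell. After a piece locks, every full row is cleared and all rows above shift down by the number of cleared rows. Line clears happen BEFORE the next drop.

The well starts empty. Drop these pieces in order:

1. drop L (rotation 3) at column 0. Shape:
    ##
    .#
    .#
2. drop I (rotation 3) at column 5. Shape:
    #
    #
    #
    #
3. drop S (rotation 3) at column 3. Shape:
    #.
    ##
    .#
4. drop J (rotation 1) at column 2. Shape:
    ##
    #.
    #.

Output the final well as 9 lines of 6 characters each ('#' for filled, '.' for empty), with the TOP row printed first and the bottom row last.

Answer: ......
......
......
......
......
..##.#
####.#
.#####
.#..##

Derivation:
Drop 1: L rot3 at col 0 lands with bottom-row=0; cleared 0 line(s) (total 0); column heights now [3 3 0 0 0 0], max=3
Drop 2: I rot3 at col 5 lands with bottom-row=0; cleared 0 line(s) (total 0); column heights now [3 3 0 0 0 4], max=4
Drop 3: S rot3 at col 3 lands with bottom-row=0; cleared 0 line(s) (total 0); column heights now [3 3 0 3 2 4], max=4
Drop 4: J rot1 at col 2 lands with bottom-row=1; cleared 0 line(s) (total 0); column heights now [3 3 4 4 2 4], max=4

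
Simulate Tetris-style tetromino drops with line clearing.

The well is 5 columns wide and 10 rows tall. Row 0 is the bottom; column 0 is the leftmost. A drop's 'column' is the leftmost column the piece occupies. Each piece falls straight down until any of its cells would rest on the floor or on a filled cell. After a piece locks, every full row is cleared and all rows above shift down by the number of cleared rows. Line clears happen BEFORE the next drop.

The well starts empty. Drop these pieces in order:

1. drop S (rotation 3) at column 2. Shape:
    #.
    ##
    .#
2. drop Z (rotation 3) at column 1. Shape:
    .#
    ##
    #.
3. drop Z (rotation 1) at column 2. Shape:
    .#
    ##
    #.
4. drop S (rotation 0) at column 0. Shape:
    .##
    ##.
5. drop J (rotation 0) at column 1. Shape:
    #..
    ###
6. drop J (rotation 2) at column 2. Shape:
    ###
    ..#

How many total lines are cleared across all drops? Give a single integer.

Answer: 0

Derivation:
Drop 1: S rot3 at col 2 lands with bottom-row=0; cleared 0 line(s) (total 0); column heights now [0 0 3 2 0], max=3
Drop 2: Z rot3 at col 1 lands with bottom-row=2; cleared 0 line(s) (total 0); column heights now [0 4 5 2 0], max=5
Drop 3: Z rot1 at col 2 lands with bottom-row=5; cleared 0 line(s) (total 0); column heights now [0 4 7 8 0], max=8
Drop 4: S rot0 at col 0 lands with bottom-row=6; cleared 0 line(s) (total 0); column heights now [7 8 8 8 0], max=8
Drop 5: J rot0 at col 1 lands with bottom-row=8; cleared 0 line(s) (total 0); column heights now [7 10 9 9 0], max=10
Drop 6: J rot2 at col 2 lands with bottom-row=8; cleared 0 line(s) (total 0); column heights now [7 10 10 10 10], max=10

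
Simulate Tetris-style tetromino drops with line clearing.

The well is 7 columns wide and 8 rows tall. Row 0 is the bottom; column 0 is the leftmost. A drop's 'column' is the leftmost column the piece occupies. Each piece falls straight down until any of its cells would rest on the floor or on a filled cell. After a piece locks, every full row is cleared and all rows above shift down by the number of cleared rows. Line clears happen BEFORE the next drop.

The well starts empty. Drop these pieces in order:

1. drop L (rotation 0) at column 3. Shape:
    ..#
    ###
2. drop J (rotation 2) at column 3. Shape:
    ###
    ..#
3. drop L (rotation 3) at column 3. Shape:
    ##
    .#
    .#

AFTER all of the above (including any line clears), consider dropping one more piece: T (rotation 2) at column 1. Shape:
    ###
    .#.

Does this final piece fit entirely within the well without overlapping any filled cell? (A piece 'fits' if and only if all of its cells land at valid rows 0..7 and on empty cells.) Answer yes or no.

Drop 1: L rot0 at col 3 lands with bottom-row=0; cleared 0 line(s) (total 0); column heights now [0 0 0 1 1 2 0], max=2
Drop 2: J rot2 at col 3 lands with bottom-row=2; cleared 0 line(s) (total 0); column heights now [0 0 0 4 4 4 0], max=4
Drop 3: L rot3 at col 3 lands with bottom-row=4; cleared 0 line(s) (total 0); column heights now [0 0 0 7 7 4 0], max=7
Test piece T rot2 at col 1 (width 3): heights before test = [0 0 0 7 7 4 0]; fits = True

Answer: yes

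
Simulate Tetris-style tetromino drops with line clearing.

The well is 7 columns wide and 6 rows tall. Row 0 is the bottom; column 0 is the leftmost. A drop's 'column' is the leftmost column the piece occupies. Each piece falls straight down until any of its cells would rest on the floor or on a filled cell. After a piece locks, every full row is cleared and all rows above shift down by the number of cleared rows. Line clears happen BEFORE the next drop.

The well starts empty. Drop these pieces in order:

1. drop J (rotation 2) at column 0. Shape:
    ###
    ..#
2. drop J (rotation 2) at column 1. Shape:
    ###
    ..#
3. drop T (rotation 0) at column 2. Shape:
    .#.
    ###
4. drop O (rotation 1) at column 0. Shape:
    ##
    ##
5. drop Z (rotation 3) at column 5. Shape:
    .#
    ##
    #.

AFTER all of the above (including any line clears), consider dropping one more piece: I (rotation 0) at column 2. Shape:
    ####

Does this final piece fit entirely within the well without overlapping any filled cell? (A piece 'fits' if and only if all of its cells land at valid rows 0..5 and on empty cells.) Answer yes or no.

Drop 1: J rot2 at col 0 lands with bottom-row=0; cleared 0 line(s) (total 0); column heights now [2 2 2 0 0 0 0], max=2
Drop 2: J rot2 at col 1 lands with bottom-row=1; cleared 0 line(s) (total 0); column heights now [2 3 3 3 0 0 0], max=3
Drop 3: T rot0 at col 2 lands with bottom-row=3; cleared 0 line(s) (total 0); column heights now [2 3 4 5 4 0 0], max=5
Drop 4: O rot1 at col 0 lands with bottom-row=3; cleared 0 line(s) (total 0); column heights now [5 5 4 5 4 0 0], max=5
Drop 5: Z rot3 at col 5 lands with bottom-row=0; cleared 0 line(s) (total 0); column heights now [5 5 4 5 4 2 3], max=5
Test piece I rot0 at col 2 (width 4): heights before test = [5 5 4 5 4 2 3]; fits = True

Answer: yes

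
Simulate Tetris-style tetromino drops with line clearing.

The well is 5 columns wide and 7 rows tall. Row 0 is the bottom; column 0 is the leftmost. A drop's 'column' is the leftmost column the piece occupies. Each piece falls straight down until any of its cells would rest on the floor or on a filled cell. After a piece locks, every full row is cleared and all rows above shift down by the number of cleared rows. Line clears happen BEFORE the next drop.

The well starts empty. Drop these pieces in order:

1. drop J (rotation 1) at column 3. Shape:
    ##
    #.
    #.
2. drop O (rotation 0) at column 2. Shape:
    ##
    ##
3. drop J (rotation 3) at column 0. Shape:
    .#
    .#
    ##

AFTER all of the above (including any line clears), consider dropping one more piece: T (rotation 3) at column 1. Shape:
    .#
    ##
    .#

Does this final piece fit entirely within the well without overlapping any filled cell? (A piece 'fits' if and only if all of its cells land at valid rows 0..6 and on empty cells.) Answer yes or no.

Answer: no

Derivation:
Drop 1: J rot1 at col 3 lands with bottom-row=0; cleared 0 line(s) (total 0); column heights now [0 0 0 3 3], max=3
Drop 2: O rot0 at col 2 lands with bottom-row=3; cleared 0 line(s) (total 0); column heights now [0 0 5 5 3], max=5
Drop 3: J rot3 at col 0 lands with bottom-row=0; cleared 0 line(s) (total 0); column heights now [1 3 5 5 3], max=5
Test piece T rot3 at col 1 (width 2): heights before test = [1 3 5 5 3]; fits = False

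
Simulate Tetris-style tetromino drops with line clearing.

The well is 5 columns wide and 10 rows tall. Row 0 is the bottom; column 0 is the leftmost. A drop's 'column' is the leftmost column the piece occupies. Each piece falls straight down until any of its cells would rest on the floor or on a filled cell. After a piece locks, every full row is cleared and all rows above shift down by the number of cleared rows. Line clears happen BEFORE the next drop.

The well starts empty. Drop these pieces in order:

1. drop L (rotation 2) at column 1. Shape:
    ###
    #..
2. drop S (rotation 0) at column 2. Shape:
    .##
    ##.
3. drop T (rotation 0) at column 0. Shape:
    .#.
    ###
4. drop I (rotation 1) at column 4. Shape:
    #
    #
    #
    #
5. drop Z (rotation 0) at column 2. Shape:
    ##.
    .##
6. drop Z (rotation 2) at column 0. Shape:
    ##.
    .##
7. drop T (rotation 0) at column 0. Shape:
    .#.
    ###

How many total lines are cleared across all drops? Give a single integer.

Answer: 1

Derivation:
Drop 1: L rot2 at col 1 lands with bottom-row=0; cleared 0 line(s) (total 0); column heights now [0 2 2 2 0], max=2
Drop 2: S rot0 at col 2 lands with bottom-row=2; cleared 0 line(s) (total 0); column heights now [0 2 3 4 4], max=4
Drop 3: T rot0 at col 0 lands with bottom-row=3; cleared 1 line(s) (total 1); column heights now [0 4 3 3 0], max=4
Drop 4: I rot1 at col 4 lands with bottom-row=0; cleared 0 line(s) (total 1); column heights now [0 4 3 3 4], max=4
Drop 5: Z rot0 at col 2 lands with bottom-row=4; cleared 0 line(s) (total 1); column heights now [0 4 6 6 5], max=6
Drop 6: Z rot2 at col 0 lands with bottom-row=6; cleared 0 line(s) (total 1); column heights now [8 8 7 6 5], max=8
Drop 7: T rot0 at col 0 lands with bottom-row=8; cleared 0 line(s) (total 1); column heights now [9 10 9 6 5], max=10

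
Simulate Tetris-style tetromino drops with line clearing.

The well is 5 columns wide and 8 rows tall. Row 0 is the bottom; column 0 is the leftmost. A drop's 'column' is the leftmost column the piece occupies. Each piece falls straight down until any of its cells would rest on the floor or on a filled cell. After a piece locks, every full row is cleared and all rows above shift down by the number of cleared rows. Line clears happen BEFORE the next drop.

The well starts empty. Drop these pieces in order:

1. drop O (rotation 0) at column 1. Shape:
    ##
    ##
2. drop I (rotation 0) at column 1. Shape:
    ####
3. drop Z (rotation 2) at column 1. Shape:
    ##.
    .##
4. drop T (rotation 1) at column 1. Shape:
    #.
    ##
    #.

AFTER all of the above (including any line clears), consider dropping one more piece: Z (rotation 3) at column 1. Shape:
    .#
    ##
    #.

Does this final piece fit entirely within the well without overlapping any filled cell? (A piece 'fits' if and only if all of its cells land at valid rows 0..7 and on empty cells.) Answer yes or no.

Drop 1: O rot0 at col 1 lands with bottom-row=0; cleared 0 line(s) (total 0); column heights now [0 2 2 0 0], max=2
Drop 2: I rot0 at col 1 lands with bottom-row=2; cleared 0 line(s) (total 0); column heights now [0 3 3 3 3], max=3
Drop 3: Z rot2 at col 1 lands with bottom-row=3; cleared 0 line(s) (total 0); column heights now [0 5 5 4 3], max=5
Drop 4: T rot1 at col 1 lands with bottom-row=5; cleared 0 line(s) (total 0); column heights now [0 8 7 4 3], max=8
Test piece Z rot3 at col 1 (width 2): heights before test = [0 8 7 4 3]; fits = False

Answer: no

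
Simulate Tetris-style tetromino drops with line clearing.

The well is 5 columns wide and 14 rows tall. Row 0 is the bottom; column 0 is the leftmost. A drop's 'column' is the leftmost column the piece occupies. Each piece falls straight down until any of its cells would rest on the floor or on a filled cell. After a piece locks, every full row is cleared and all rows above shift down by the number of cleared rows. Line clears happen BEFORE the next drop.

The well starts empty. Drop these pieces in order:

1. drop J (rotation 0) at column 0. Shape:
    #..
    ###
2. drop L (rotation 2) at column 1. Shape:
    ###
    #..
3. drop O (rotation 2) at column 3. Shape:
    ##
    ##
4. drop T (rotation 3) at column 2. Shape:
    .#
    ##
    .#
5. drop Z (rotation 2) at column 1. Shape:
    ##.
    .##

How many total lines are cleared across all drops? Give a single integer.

Answer: 0

Derivation:
Drop 1: J rot0 at col 0 lands with bottom-row=0; cleared 0 line(s) (total 0); column heights now [2 1 1 0 0], max=2
Drop 2: L rot2 at col 1 lands with bottom-row=1; cleared 0 line(s) (total 0); column heights now [2 3 3 3 0], max=3
Drop 3: O rot2 at col 3 lands with bottom-row=3; cleared 0 line(s) (total 0); column heights now [2 3 3 5 5], max=5
Drop 4: T rot3 at col 2 lands with bottom-row=5; cleared 0 line(s) (total 0); column heights now [2 3 7 8 5], max=8
Drop 5: Z rot2 at col 1 lands with bottom-row=8; cleared 0 line(s) (total 0); column heights now [2 10 10 9 5], max=10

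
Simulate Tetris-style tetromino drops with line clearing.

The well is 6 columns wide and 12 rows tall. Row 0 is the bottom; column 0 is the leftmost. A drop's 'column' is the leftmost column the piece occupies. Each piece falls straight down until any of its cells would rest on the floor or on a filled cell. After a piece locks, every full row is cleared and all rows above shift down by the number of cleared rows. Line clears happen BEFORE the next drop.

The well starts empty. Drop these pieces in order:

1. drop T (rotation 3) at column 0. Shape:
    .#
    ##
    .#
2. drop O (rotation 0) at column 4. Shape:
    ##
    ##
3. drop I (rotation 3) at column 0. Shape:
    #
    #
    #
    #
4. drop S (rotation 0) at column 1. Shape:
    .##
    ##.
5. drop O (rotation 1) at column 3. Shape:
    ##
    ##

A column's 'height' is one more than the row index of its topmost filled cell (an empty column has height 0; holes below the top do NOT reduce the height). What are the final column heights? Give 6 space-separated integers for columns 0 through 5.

Answer: 6 4 5 7 7 2

Derivation:
Drop 1: T rot3 at col 0 lands with bottom-row=0; cleared 0 line(s) (total 0); column heights now [2 3 0 0 0 0], max=3
Drop 2: O rot0 at col 4 lands with bottom-row=0; cleared 0 line(s) (total 0); column heights now [2 3 0 0 2 2], max=3
Drop 3: I rot3 at col 0 lands with bottom-row=2; cleared 0 line(s) (total 0); column heights now [6 3 0 0 2 2], max=6
Drop 4: S rot0 at col 1 lands with bottom-row=3; cleared 0 line(s) (total 0); column heights now [6 4 5 5 2 2], max=6
Drop 5: O rot1 at col 3 lands with bottom-row=5; cleared 0 line(s) (total 0); column heights now [6 4 5 7 7 2], max=7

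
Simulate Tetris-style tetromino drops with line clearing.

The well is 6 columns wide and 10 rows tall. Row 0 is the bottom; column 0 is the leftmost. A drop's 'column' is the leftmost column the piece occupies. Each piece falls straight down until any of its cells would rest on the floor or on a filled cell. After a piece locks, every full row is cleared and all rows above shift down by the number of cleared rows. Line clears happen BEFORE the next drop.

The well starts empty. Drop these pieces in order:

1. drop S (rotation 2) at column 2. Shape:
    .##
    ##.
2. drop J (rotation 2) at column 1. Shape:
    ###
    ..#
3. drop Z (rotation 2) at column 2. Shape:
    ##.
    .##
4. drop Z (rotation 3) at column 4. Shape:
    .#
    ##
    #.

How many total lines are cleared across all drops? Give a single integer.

Drop 1: S rot2 at col 2 lands with bottom-row=0; cleared 0 line(s) (total 0); column heights now [0 0 1 2 2 0], max=2
Drop 2: J rot2 at col 1 lands with bottom-row=2; cleared 0 line(s) (total 0); column heights now [0 4 4 4 2 0], max=4
Drop 3: Z rot2 at col 2 lands with bottom-row=4; cleared 0 line(s) (total 0); column heights now [0 4 6 6 5 0], max=6
Drop 4: Z rot3 at col 4 lands with bottom-row=5; cleared 0 line(s) (total 0); column heights now [0 4 6 6 7 8], max=8

Answer: 0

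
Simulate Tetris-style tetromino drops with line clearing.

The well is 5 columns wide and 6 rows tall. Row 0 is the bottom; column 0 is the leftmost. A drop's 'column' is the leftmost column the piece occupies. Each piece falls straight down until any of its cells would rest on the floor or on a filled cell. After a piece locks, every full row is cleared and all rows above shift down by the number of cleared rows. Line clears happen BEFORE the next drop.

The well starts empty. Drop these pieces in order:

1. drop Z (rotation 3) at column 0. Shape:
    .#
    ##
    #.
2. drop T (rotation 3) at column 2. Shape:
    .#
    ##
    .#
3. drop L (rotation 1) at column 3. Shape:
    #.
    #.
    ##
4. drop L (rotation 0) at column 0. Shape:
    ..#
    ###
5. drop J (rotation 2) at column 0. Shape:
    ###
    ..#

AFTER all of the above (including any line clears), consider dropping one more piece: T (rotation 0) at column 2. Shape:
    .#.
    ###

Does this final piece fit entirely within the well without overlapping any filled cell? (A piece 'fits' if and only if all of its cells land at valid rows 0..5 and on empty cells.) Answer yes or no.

Answer: no

Derivation:
Drop 1: Z rot3 at col 0 lands with bottom-row=0; cleared 0 line(s) (total 0); column heights now [2 3 0 0 0], max=3
Drop 2: T rot3 at col 2 lands with bottom-row=0; cleared 0 line(s) (total 0); column heights now [2 3 2 3 0], max=3
Drop 3: L rot1 at col 3 lands with bottom-row=3; cleared 0 line(s) (total 0); column heights now [2 3 2 6 4], max=6
Drop 4: L rot0 at col 0 lands with bottom-row=3; cleared 1 line(s) (total 1); column heights now [2 3 4 5 0], max=5
Drop 5: J rot2 at col 0 lands with bottom-row=4; cleared 0 line(s) (total 1); column heights now [6 6 6 5 0], max=6
Test piece T rot0 at col 2 (width 3): heights before test = [6 6 6 5 0]; fits = False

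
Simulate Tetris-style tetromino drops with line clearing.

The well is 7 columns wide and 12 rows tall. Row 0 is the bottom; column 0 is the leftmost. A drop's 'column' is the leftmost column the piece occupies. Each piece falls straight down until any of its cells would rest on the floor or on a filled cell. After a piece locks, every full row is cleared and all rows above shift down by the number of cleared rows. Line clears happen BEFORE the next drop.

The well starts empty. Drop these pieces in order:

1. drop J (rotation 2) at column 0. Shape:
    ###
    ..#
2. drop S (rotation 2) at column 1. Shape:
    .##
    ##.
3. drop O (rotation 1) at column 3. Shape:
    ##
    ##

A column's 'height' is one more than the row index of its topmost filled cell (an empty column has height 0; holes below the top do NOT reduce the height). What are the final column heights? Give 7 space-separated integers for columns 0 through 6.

Answer: 2 3 4 6 6 0 0

Derivation:
Drop 1: J rot2 at col 0 lands with bottom-row=0; cleared 0 line(s) (total 0); column heights now [2 2 2 0 0 0 0], max=2
Drop 2: S rot2 at col 1 lands with bottom-row=2; cleared 0 line(s) (total 0); column heights now [2 3 4 4 0 0 0], max=4
Drop 3: O rot1 at col 3 lands with bottom-row=4; cleared 0 line(s) (total 0); column heights now [2 3 4 6 6 0 0], max=6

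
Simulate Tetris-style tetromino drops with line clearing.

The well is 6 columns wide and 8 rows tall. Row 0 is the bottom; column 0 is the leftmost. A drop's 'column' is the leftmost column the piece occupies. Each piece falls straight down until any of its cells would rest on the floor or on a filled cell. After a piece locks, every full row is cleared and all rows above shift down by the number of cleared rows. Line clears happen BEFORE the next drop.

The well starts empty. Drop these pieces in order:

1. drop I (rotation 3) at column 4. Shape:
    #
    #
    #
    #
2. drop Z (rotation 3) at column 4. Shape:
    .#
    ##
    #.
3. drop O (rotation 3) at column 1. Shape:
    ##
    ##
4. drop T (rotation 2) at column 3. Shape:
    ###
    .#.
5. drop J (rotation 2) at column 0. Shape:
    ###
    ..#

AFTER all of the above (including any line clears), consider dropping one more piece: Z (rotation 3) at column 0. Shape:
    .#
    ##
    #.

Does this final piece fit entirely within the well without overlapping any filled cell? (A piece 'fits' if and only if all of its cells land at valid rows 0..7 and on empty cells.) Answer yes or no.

Answer: yes

Derivation:
Drop 1: I rot3 at col 4 lands with bottom-row=0; cleared 0 line(s) (total 0); column heights now [0 0 0 0 4 0], max=4
Drop 2: Z rot3 at col 4 lands with bottom-row=4; cleared 0 line(s) (total 0); column heights now [0 0 0 0 6 7], max=7
Drop 3: O rot3 at col 1 lands with bottom-row=0; cleared 0 line(s) (total 0); column heights now [0 2 2 0 6 7], max=7
Drop 4: T rot2 at col 3 lands with bottom-row=6; cleared 0 line(s) (total 0); column heights now [0 2 2 8 8 8], max=8
Drop 5: J rot2 at col 0 lands with bottom-row=2; cleared 0 line(s) (total 0); column heights now [4 4 4 8 8 8], max=8
Test piece Z rot3 at col 0 (width 2): heights before test = [4 4 4 8 8 8]; fits = True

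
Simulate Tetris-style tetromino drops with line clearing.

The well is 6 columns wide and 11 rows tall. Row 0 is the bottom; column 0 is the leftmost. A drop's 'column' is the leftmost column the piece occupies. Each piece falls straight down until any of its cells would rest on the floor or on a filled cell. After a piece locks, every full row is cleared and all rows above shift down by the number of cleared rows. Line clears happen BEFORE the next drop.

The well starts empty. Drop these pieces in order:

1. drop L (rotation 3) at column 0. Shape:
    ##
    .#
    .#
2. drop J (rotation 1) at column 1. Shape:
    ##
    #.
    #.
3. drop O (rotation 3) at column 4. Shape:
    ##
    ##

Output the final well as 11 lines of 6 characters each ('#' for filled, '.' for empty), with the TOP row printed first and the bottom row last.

Answer: ......
......
......
......
......
.##...
.#....
.#....
##....
.#..##
.#..##

Derivation:
Drop 1: L rot3 at col 0 lands with bottom-row=0; cleared 0 line(s) (total 0); column heights now [3 3 0 0 0 0], max=3
Drop 2: J rot1 at col 1 lands with bottom-row=3; cleared 0 line(s) (total 0); column heights now [3 6 6 0 0 0], max=6
Drop 3: O rot3 at col 4 lands with bottom-row=0; cleared 0 line(s) (total 0); column heights now [3 6 6 0 2 2], max=6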